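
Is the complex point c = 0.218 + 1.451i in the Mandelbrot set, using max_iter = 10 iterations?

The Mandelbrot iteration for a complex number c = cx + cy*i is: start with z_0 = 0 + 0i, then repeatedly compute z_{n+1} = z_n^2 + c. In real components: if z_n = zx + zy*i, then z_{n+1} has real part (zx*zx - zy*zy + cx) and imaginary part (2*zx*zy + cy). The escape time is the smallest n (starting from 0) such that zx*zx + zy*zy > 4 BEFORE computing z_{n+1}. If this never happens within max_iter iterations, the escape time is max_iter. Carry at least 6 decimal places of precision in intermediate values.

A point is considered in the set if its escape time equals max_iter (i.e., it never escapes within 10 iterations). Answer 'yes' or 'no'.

Answer: no

Derivation:
z_0 = 0 + 0i, c = 0.2180 + 1.4510i
Iter 1: z = 0.2180 + 1.4510i, |z|^2 = 2.1529
Iter 2: z = -1.8399 + 2.0836i, |z|^2 = 7.7267
Escaped at iteration 2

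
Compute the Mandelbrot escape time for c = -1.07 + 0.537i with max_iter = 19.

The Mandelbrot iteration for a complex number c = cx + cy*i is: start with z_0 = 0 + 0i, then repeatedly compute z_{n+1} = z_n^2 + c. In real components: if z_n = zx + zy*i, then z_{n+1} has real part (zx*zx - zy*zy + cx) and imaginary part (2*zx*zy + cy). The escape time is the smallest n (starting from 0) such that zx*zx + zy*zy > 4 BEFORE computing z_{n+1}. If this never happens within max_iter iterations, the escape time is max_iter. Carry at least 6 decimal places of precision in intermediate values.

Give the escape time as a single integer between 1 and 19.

z_0 = 0 + 0i, c = -1.0700 + 0.5370i
Iter 1: z = -1.0700 + 0.5370i, |z|^2 = 1.4333
Iter 2: z = -0.2135 + -0.6122i, |z|^2 = 0.4203
Iter 3: z = -1.3992 + 0.7984i, |z|^2 = 2.5951
Iter 4: z = 0.2504 + -1.6971i, |z|^2 = 2.9429
Iter 5: z = -3.8876 + -0.3128i, |z|^2 = 15.2111
Escaped at iteration 5

Answer: 5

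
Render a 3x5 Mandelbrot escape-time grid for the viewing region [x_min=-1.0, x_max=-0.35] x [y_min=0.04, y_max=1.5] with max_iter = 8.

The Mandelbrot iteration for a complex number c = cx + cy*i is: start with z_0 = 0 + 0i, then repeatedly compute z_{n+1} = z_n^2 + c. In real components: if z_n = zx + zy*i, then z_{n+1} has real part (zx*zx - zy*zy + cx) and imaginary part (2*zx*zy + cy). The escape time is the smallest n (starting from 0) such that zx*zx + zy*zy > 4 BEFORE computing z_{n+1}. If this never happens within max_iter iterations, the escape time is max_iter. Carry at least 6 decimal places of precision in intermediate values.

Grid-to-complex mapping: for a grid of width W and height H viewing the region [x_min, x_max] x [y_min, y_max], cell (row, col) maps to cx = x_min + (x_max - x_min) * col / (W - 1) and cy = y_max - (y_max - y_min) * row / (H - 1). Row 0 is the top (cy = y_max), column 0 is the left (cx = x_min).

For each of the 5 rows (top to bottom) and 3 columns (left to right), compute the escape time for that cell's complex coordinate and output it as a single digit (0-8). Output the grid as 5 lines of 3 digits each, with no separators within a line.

Answer: 222
334
347
788
888

Derivation:
(row=0, col=0): c = -1.0000 + 1.5000i → escape time 2
(row=0, col=1): c = -0.6750 + 1.5000i → escape time 2
(row=0, col=2): c = -0.3500 + 1.5000i → escape time 2
(row=1, col=0): c = -1.0000 + 1.1350i → escape time 3
(row=1, col=1): c = -0.6750 + 1.1350i → escape time 3
(row=1, col=2): c = -0.3500 + 1.1350i → escape time 4
(row=2, col=0): c = -1.0000 + 0.7700i → escape time 3
(row=2, col=1): c = -0.6750 + 0.7700i → escape time 4
(row=2, col=2): c = -0.3500 + 0.7700i → escape time 7
(row=3, col=0): c = -1.0000 + 0.4050i → escape time 7
(row=3, col=1): c = -0.6750 + 0.4050i → escape time 8
(row=3, col=2): c = -0.3500 + 0.4050i → escape time 8
(row=4, col=0): c = -1.0000 + 0.0400i → escape time 8
(row=4, col=1): c = -0.6750 + 0.0400i → escape time 8
(row=4, col=2): c = -0.3500 + 0.0400i → escape time 8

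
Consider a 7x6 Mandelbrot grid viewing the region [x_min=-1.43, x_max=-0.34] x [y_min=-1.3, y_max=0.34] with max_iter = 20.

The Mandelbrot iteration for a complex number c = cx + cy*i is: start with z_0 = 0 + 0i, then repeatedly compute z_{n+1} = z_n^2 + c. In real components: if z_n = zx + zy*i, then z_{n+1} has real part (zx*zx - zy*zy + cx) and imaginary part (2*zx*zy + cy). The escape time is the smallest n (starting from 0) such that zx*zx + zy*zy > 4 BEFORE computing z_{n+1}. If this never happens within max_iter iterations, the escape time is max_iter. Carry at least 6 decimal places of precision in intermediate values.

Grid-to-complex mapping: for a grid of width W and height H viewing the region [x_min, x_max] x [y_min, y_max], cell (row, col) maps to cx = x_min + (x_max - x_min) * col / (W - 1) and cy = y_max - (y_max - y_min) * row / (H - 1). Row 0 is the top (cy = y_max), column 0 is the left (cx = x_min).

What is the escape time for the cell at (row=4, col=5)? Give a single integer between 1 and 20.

Answer: 4

Derivation:
z_0 = 0 + 0i, c = -0.5217 + -0.9720i
Iter 1: z = -0.5217 + -0.9720i, |z|^2 = 1.2169
Iter 2: z = -1.1943 + 0.0421i, |z|^2 = 1.4282
Iter 3: z = 0.9029 + -1.0726i, |z|^2 = 1.9658
Iter 4: z = -0.8568 + -2.9090i, |z|^2 = 9.1966
Escaped at iteration 4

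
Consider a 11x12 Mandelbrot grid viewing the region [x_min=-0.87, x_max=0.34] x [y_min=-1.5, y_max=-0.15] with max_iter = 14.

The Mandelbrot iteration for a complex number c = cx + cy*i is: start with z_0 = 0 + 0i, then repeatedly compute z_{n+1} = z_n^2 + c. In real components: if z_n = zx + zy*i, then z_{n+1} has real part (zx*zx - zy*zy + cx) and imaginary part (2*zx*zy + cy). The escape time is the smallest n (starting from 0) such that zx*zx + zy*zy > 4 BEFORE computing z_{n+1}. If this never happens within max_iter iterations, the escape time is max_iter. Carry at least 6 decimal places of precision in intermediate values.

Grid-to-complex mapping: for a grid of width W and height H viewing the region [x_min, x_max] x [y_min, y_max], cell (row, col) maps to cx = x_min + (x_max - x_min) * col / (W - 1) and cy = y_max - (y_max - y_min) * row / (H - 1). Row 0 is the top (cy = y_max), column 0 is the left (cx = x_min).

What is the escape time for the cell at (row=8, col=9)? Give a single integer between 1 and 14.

Answer: 3

Derivation:
z_0 = 0 + 0i, c = 0.2190 + -1.1318i
Iter 1: z = 0.2190 + -1.1318i, |z|^2 = 1.3290
Iter 2: z = -1.0141 + -1.6276i, |z|^2 = 3.6772
Iter 3: z = -1.4016 + 2.1690i, |z|^2 = 6.6693
Escaped at iteration 3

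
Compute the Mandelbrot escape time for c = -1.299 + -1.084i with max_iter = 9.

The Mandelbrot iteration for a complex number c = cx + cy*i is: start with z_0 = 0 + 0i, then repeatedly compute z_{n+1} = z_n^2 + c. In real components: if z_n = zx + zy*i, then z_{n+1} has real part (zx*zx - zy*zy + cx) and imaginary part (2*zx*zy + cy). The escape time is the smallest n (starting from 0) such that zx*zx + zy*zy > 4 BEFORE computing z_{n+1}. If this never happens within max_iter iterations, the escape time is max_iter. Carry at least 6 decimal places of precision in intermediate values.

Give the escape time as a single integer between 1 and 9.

Answer: 3

Derivation:
z_0 = 0 + 0i, c = -1.2990 + -1.0840i
Iter 1: z = -1.2990 + -1.0840i, |z|^2 = 2.8625
Iter 2: z = -0.7867 + 1.7322i, |z|^2 = 3.6195
Iter 3: z = -3.6808 + -3.8093i, |z|^2 = 28.0594
Escaped at iteration 3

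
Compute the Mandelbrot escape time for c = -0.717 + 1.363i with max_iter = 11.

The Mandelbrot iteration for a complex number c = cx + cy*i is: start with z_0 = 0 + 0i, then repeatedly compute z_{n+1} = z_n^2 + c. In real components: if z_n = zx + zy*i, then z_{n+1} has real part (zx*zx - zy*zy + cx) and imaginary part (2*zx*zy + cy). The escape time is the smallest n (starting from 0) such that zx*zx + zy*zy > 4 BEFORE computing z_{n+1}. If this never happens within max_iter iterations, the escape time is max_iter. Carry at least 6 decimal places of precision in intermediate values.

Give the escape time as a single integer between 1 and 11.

Answer: 2

Derivation:
z_0 = 0 + 0i, c = -0.7170 + 1.3630i
Iter 1: z = -0.7170 + 1.3630i, |z|^2 = 2.3719
Iter 2: z = -2.0607 + -0.5915i, |z|^2 = 4.5963
Escaped at iteration 2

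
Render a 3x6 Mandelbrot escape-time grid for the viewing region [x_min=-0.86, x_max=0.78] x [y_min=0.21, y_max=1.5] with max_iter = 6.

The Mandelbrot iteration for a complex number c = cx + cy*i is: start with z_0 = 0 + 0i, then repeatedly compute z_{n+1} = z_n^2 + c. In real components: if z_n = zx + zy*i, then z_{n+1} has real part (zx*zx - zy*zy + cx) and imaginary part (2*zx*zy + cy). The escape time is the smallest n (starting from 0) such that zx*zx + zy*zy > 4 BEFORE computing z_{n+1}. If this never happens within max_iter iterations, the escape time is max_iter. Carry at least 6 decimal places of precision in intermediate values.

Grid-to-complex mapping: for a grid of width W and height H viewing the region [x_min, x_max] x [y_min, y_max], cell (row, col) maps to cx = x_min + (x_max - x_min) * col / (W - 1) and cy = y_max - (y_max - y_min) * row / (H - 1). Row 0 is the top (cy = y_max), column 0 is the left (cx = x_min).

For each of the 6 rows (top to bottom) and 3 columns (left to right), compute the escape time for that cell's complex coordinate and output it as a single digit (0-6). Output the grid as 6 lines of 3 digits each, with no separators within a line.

(row=0, col=0): c = -0.8600 + 1.5000i → escape time 2
(row=0, col=1): c = -0.0400 + 1.5000i → escape time 2
(row=0, col=2): c = 0.7800 + 1.5000i → escape time 2
(row=1, col=0): c = -0.8600 + 1.2420i → escape time 3
(row=1, col=1): c = -0.0400 + 1.2420i → escape time 3
(row=1, col=2): c = 0.7800 + 1.2420i → escape time 2
(row=2, col=0): c = -0.8600 + 0.9840i → escape time 3
(row=2, col=1): c = -0.0400 + 0.9840i → escape time 6
(row=2, col=2): c = 0.7800 + 0.9840i → escape time 2
(row=3, col=0): c = -0.8600 + 0.7260i → escape time 4
(row=3, col=1): c = -0.0400 + 0.7260i → escape time 6
(row=3, col=2): c = 0.7800 + 0.7260i → escape time 2
(row=4, col=0): c = -0.8600 + 0.4680i → escape time 6
(row=4, col=1): c = -0.0400 + 0.4680i → escape time 6
(row=4, col=2): c = 0.7800 + 0.4680i → escape time 3
(row=5, col=0): c = -0.8600 + 0.2100i → escape time 6
(row=5, col=1): c = -0.0400 + 0.2100i → escape time 6
(row=5, col=2): c = 0.7800 + 0.2100i → escape time 3

Answer: 222
332
362
462
663
663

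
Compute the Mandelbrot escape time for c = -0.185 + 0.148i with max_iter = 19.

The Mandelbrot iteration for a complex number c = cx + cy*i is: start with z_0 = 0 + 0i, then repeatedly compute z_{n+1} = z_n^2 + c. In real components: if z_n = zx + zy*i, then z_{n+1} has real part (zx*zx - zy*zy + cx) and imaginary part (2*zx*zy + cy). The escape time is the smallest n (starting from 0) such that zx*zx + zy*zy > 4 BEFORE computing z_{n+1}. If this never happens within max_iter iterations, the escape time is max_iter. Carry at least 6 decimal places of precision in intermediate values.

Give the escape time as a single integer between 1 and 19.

Answer: 19

Derivation:
z_0 = 0 + 0i, c = -0.1850 + 0.1480i
Iter 1: z = -0.1850 + 0.1480i, |z|^2 = 0.0561
Iter 2: z = -0.1727 + 0.0932i, |z|^2 = 0.0385
Iter 3: z = -0.1639 + 0.1158i, |z|^2 = 0.0403
Iter 4: z = -0.1716 + 0.1100i, |z|^2 = 0.0415
Iter 5: z = -0.1677 + 0.1102i, |z|^2 = 0.0403
Iter 6: z = -0.1690 + 0.1110i, |z|^2 = 0.0409
Iter 7: z = -0.1688 + 0.1105i, |z|^2 = 0.0407
Iter 8: z = -0.1687 + 0.1107i, |z|^2 = 0.0407
Iter 9: z = -0.1688 + 0.1106i, |z|^2 = 0.0407
Iter 10: z = -0.1688 + 0.1107i, |z|^2 = 0.0407
Iter 11: z = -0.1688 + 0.1107i, |z|^2 = 0.0407
Iter 12: z = -0.1688 + 0.1107i, |z|^2 = 0.0407
Iter 13: z = -0.1688 + 0.1107i, |z|^2 = 0.0407
Iter 14: z = -0.1688 + 0.1107i, |z|^2 = 0.0407
Iter 15: z = -0.1688 + 0.1107i, |z|^2 = 0.0407
Iter 16: z = -0.1688 + 0.1107i, |z|^2 = 0.0407
Iter 17: z = -0.1688 + 0.1107i, |z|^2 = 0.0407
Iter 18: z = -0.1688 + 0.1107i, |z|^2 = 0.0407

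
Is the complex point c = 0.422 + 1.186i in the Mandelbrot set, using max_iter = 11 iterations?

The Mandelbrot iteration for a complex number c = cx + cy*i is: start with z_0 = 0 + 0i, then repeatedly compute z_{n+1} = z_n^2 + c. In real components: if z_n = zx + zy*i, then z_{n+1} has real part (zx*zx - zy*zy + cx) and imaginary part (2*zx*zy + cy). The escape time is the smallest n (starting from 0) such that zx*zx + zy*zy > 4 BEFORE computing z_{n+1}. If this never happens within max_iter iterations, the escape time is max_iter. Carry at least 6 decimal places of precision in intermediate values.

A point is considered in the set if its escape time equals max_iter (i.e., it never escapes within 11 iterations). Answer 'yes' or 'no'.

Answer: no

Derivation:
z_0 = 0 + 0i, c = 0.4220 + 1.1860i
Iter 1: z = 0.4220 + 1.1860i, |z|^2 = 1.5847
Iter 2: z = -0.8065 + 2.1870i, |z|^2 = 5.4334
Escaped at iteration 2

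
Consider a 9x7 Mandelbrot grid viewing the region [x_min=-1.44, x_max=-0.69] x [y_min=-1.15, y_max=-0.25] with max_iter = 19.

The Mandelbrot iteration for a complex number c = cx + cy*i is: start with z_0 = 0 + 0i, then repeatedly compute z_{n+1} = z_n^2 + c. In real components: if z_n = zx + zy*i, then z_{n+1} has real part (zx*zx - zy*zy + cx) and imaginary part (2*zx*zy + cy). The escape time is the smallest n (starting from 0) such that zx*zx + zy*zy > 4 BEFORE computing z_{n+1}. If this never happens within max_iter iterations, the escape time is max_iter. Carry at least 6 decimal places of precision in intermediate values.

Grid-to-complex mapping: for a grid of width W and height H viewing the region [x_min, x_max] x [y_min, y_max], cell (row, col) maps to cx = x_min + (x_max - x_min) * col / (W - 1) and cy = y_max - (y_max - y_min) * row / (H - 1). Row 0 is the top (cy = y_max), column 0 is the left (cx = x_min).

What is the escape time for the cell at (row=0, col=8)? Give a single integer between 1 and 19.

Answer: 19

Derivation:
z_0 = 0 + 0i, c = -0.6900 + -0.2500i
Iter 1: z = -0.6900 + -0.2500i, |z|^2 = 0.5386
Iter 2: z = -0.2764 + 0.0950i, |z|^2 = 0.0854
Iter 3: z = -0.6226 + -0.3025i, |z|^2 = 0.4792
Iter 4: z = -0.3939 + 0.1267i, |z|^2 = 0.1712
Iter 5: z = -0.5509 + -0.3498i, |z|^2 = 0.4259
Iter 6: z = -0.5088 + 0.1354i, |z|^2 = 0.2773
Iter 7: z = -0.4494 + -0.3878i, |z|^2 = 0.3524
Iter 8: z = -0.6384 + 0.0986i, |z|^2 = 0.4173
Iter 9: z = -0.2921 + -0.3759i, |z|^2 = 0.2267
Iter 10: z = -0.7460 + -0.0304i, |z|^2 = 0.5574
Iter 11: z = -0.1344 + -0.2047i, |z|^2 = 0.0600
Iter 12: z = -0.7138 + -0.1950i, |z|^2 = 0.5476
Iter 13: z = -0.2185 + 0.0283i, |z|^2 = 0.0485
Iter 14: z = -0.6431 + -0.2624i, |z|^2 = 0.4824
Iter 15: z = -0.3453 + 0.0875i, |z|^2 = 0.1269
Iter 16: z = -0.5784 + -0.3104i, |z|^2 = 0.4309
Iter 17: z = -0.4518 + 0.1091i, |z|^2 = 0.2160
Iter 18: z = -0.4978 + -0.3486i, |z|^2 = 0.3693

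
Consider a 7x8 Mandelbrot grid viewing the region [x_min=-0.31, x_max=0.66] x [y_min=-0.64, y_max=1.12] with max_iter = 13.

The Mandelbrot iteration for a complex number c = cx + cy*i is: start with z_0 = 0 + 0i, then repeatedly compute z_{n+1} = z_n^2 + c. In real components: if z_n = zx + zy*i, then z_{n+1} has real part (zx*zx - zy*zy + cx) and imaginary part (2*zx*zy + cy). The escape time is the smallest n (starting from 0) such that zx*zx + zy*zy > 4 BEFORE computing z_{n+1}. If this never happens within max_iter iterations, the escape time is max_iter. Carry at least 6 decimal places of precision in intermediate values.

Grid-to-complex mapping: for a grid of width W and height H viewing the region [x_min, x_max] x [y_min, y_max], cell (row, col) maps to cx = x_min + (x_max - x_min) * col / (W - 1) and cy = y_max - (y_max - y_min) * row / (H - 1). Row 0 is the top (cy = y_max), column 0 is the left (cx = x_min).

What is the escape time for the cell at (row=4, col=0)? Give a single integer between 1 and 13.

z_0 = 0 + 0i, c = -0.3100 + 0.1143i
Iter 1: z = -0.3100 + 0.1143i, |z|^2 = 0.1092
Iter 2: z = -0.2270 + 0.0434i, |z|^2 = 0.0534
Iter 3: z = -0.2604 + 0.0946i, |z|^2 = 0.0767
Iter 4: z = -0.2511 + 0.0650i, |z|^2 = 0.0673
Iter 5: z = -0.2512 + 0.0816i, |z|^2 = 0.0697
Iter 6: z = -0.2536 + 0.0733i, |z|^2 = 0.0697
Iter 7: z = -0.2511 + 0.0771i, |z|^2 = 0.0690
Iter 8: z = -0.2529 + 0.0756i, |z|^2 = 0.0697
Iter 9: z = -0.2517 + 0.0761i, |z|^2 = 0.0692
Iter 10: z = -0.2524 + 0.0760i, |z|^2 = 0.0695
Iter 11: z = -0.2521 + 0.0759i, |z|^2 = 0.0693
Iter 12: z = -0.2522 + 0.0760i, |z|^2 = 0.0694

Answer: 13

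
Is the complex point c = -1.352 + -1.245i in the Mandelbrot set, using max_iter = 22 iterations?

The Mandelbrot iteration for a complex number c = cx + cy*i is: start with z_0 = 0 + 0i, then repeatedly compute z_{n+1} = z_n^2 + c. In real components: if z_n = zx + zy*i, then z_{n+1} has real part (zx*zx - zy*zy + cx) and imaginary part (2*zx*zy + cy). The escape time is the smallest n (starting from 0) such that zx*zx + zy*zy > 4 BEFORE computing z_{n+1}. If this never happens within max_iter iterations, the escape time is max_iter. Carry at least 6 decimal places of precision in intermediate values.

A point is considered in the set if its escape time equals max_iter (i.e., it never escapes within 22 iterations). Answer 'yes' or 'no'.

z_0 = 0 + 0i, c = -1.3520 + -1.2450i
Iter 1: z = -1.3520 + -1.2450i, |z|^2 = 3.3779
Iter 2: z = -1.0741 + 2.1215i, |z|^2 = 5.6544
Escaped at iteration 2

Answer: no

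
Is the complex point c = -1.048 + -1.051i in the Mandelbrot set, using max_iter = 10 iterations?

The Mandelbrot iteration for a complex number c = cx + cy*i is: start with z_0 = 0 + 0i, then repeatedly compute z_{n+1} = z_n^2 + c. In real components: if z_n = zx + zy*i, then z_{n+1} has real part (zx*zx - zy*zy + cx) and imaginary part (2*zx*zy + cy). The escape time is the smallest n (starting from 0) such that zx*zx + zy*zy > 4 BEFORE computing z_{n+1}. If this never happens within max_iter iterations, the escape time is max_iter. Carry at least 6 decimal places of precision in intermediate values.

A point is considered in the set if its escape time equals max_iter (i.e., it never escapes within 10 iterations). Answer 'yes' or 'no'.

Answer: no

Derivation:
z_0 = 0 + 0i, c = -1.0480 + -1.0510i
Iter 1: z = -1.0480 + -1.0510i, |z|^2 = 2.2029
Iter 2: z = -1.0543 + 1.1519i, |z|^2 = 2.4384
Iter 3: z = -1.2633 + -3.4799i, |z|^2 = 13.7056
Escaped at iteration 3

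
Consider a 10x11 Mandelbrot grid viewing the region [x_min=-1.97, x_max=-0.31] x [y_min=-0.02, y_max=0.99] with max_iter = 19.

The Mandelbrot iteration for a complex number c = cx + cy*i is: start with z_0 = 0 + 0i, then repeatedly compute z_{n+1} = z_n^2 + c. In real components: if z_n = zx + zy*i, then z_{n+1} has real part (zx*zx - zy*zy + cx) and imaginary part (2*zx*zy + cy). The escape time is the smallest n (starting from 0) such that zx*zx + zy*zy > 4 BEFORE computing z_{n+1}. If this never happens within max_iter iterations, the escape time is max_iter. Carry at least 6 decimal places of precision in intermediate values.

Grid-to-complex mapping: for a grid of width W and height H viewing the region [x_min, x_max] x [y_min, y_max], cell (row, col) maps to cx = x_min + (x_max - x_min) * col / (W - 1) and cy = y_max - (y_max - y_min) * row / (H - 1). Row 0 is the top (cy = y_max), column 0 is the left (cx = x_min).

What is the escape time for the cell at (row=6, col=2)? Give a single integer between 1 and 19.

Answer: 4

Derivation:
z_0 = 0 + 0i, c = -1.6011 + 0.3840i
Iter 1: z = -1.6011 + 0.3840i, |z|^2 = 2.7110
Iter 2: z = 0.8150 + -0.8457i, |z|^2 = 1.3793
Iter 3: z = -1.6520 + -0.9944i, |z|^2 = 3.7180
Iter 4: z = 0.1393 + 3.6696i, |z|^2 = 13.4850
Escaped at iteration 4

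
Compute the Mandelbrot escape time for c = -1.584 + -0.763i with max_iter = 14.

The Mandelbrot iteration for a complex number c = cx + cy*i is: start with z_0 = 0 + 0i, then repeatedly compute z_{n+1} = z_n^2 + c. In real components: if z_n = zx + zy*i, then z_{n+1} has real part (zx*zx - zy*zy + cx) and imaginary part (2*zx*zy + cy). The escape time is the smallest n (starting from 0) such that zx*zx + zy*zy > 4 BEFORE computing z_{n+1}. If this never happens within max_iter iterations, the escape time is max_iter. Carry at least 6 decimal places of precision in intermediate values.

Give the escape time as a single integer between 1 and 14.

z_0 = 0 + 0i, c = -1.5840 + -0.7630i
Iter 1: z = -1.5840 + -0.7630i, |z|^2 = 3.0912
Iter 2: z = 0.3429 + 1.6542i, |z|^2 = 2.8539
Iter 3: z = -4.2028 + 0.3714i, |z|^2 = 17.8011
Escaped at iteration 3

Answer: 3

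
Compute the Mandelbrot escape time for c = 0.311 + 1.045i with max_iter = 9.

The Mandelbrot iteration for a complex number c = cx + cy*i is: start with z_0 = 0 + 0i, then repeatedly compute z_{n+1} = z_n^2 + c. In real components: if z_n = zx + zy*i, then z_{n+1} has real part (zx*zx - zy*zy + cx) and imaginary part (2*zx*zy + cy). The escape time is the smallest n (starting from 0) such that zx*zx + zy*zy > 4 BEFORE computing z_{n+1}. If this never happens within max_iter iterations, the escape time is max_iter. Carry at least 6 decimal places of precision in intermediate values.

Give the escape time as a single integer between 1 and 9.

Answer: 3

Derivation:
z_0 = 0 + 0i, c = 0.3110 + 1.0450i
Iter 1: z = 0.3110 + 1.0450i, |z|^2 = 1.1887
Iter 2: z = -0.6843 + 1.6950i, |z|^2 = 3.3413
Iter 3: z = -2.0937 + -1.2748i, |z|^2 = 6.0087
Escaped at iteration 3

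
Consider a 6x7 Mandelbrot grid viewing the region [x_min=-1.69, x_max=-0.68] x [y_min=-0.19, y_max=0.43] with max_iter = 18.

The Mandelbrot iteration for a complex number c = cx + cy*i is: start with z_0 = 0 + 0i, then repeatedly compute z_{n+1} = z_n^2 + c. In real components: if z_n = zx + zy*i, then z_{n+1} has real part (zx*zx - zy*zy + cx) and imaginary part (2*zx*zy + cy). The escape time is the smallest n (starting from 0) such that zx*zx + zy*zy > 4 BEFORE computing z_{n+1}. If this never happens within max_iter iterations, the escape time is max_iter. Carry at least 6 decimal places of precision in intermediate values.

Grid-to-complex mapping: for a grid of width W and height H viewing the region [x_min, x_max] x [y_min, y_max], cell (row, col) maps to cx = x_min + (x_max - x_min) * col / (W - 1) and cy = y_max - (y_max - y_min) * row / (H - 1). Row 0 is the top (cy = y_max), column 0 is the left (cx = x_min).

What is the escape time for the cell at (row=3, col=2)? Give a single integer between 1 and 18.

Answer: 12

Derivation:
z_0 = 0 + 0i, c = -1.2860 + 0.1200i
Iter 1: z = -1.2860 + 0.1200i, |z|^2 = 1.6682
Iter 2: z = 0.3534 + -0.1886i, |z|^2 = 0.1605
Iter 3: z = -1.1967 + -0.0133i, |z|^2 = 1.4323
Iter 4: z = 0.1459 + 0.1519i, |z|^2 = 0.0444
Iter 5: z = -1.2878 + 0.1643i, |z|^2 = 1.6854
Iter 6: z = 0.3454 + -0.3032i, |z|^2 = 0.2112
Iter 7: z = -1.2587 + -0.0895i, |z|^2 = 1.5922
Iter 8: z = 0.2902 + 0.3452i, |z|^2 = 0.2034
Iter 9: z = -1.3210 + 0.3204i, |z|^2 = 1.8476
Iter 10: z = 0.3563 + -0.7264i, |z|^2 = 0.6546
Iter 11: z = -1.6867 + -0.3976i, |z|^2 = 3.0031
Iter 12: z = 1.4009 + 1.4613i, |z|^2 = 4.0980
Escaped at iteration 12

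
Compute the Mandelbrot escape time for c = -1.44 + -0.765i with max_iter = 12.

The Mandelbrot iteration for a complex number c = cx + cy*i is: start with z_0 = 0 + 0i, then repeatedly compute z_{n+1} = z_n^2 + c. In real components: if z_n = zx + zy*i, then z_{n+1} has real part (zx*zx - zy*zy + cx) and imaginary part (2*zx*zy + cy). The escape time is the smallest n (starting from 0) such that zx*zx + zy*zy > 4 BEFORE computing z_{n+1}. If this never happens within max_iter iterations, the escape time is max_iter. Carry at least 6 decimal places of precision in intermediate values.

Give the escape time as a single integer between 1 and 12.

z_0 = 0 + 0i, c = -1.4400 + -0.7650i
Iter 1: z = -1.4400 + -0.7650i, |z|^2 = 2.6588
Iter 2: z = 0.0484 + 1.4382i, |z|^2 = 2.0708
Iter 3: z = -3.5061 + -0.6259i, |z|^2 = 12.6843
Escaped at iteration 3

Answer: 3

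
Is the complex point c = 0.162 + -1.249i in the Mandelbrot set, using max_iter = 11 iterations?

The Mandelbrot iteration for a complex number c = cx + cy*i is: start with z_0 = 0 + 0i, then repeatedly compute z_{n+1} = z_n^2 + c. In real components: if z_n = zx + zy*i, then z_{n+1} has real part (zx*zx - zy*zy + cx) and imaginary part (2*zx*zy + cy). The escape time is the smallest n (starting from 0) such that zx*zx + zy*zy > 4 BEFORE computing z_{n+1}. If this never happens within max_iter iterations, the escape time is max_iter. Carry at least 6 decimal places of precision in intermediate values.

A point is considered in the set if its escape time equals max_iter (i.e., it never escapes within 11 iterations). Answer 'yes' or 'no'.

Answer: no

Derivation:
z_0 = 0 + 0i, c = 0.1620 + -1.2490i
Iter 1: z = 0.1620 + -1.2490i, |z|^2 = 1.5862
Iter 2: z = -1.3718 + -1.6537i, |z|^2 = 4.6164
Escaped at iteration 2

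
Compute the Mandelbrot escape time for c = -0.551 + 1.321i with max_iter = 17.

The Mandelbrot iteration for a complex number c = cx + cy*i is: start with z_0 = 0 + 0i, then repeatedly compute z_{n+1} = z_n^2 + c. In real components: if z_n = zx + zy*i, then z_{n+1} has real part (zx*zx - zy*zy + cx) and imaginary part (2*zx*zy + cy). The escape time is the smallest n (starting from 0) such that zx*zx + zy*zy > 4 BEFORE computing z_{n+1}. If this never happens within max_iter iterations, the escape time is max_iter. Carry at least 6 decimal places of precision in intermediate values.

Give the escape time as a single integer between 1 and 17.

Answer: 3

Derivation:
z_0 = 0 + 0i, c = -0.5510 + 1.3210i
Iter 1: z = -0.5510 + 1.3210i, |z|^2 = 2.0486
Iter 2: z = -1.9924 + -0.1347i, |z|^2 = 3.9880
Iter 3: z = 3.4007 + 1.8579i, |z|^2 = 15.0164
Escaped at iteration 3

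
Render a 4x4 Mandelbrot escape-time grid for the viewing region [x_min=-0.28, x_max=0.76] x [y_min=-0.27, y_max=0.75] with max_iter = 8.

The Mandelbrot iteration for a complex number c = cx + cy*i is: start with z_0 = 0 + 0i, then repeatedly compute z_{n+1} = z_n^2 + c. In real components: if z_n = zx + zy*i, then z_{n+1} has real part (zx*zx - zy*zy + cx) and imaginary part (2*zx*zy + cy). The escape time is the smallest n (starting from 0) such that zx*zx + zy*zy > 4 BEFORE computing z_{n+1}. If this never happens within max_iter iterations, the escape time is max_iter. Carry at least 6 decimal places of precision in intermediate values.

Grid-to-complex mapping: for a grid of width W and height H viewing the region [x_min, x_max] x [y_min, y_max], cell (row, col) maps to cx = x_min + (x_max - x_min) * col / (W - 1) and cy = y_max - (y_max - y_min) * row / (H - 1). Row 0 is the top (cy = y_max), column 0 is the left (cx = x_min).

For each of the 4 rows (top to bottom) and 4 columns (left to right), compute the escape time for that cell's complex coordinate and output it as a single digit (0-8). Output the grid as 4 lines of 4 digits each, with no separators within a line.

Answer: 8842
8883
8873
8883

Derivation:
(row=0, col=0): c = -0.2800 + 0.7500i → escape time 8
(row=0, col=1): c = 0.0667 + 0.7500i → escape time 8
(row=0, col=2): c = 0.4133 + 0.7500i → escape time 4
(row=0, col=3): c = 0.7600 + 0.7500i → escape time 2
(row=1, col=0): c = -0.2800 + 0.4100i → escape time 8
(row=1, col=1): c = 0.0667 + 0.4100i → escape time 8
(row=1, col=2): c = 0.4133 + 0.4100i → escape time 8
(row=1, col=3): c = 0.7600 + 0.4100i → escape time 3
(row=2, col=0): c = -0.2800 + 0.0700i → escape time 8
(row=2, col=1): c = 0.0667 + 0.0700i → escape time 8
(row=2, col=2): c = 0.4133 + 0.0700i → escape time 7
(row=2, col=3): c = 0.7600 + 0.0700i → escape time 3
(row=3, col=0): c = -0.2800 + -0.2700i → escape time 8
(row=3, col=1): c = 0.0667 + -0.2700i → escape time 8
(row=3, col=2): c = 0.4133 + -0.2700i → escape time 8
(row=3, col=3): c = 0.7600 + -0.2700i → escape time 3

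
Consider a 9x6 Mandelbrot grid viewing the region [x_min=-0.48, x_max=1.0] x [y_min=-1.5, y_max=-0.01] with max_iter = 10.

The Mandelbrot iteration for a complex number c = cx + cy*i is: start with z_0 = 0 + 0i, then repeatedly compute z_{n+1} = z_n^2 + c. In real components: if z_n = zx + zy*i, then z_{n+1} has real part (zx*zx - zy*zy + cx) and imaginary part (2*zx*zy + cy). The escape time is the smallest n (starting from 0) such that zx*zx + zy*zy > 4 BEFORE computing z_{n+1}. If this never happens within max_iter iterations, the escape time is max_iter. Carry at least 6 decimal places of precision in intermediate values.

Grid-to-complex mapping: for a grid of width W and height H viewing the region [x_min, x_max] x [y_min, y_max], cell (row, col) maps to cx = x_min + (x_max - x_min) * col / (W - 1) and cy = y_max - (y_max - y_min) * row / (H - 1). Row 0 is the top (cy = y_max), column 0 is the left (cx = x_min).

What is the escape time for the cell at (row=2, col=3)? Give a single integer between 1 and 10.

Answer: 10

Derivation:
z_0 = 0 + 0i, c = 0.0750 + -0.6060i
Iter 1: z = 0.0750 + -0.6060i, |z|^2 = 0.3729
Iter 2: z = -0.2866 + -0.6969i, |z|^2 = 0.5678
Iter 3: z = -0.3285 + -0.2065i, |z|^2 = 0.1506
Iter 4: z = 0.1403 + -0.4703i, |z|^2 = 0.2409
Iter 5: z = -0.1265 + -0.7379i, |z|^2 = 0.5606
Iter 6: z = -0.4536 + -0.4193i, |z|^2 = 0.3815
Iter 7: z = 0.1049 + -0.2257i, |z|^2 = 0.0619
Iter 8: z = 0.0351 + -0.6534i, |z|^2 = 0.4281
Iter 9: z = -0.3506 + -0.6518i, |z|^2 = 0.5478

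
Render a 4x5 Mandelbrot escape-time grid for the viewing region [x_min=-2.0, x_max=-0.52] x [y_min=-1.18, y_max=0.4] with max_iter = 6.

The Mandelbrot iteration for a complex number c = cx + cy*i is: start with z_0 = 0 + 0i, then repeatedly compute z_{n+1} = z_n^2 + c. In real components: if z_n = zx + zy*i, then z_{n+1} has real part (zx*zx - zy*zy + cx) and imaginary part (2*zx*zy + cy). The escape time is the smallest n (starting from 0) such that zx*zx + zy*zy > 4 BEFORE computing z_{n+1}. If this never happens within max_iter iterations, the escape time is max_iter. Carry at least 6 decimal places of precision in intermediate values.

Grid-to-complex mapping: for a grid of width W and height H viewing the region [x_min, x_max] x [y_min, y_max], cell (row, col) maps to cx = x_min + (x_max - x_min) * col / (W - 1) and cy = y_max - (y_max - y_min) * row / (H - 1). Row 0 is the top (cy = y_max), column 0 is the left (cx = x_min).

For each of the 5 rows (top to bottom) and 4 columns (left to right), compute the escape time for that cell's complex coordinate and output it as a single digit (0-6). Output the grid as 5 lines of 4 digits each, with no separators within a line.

Answer: 1466
1666
1466
1335
1233

Derivation:
(row=0, col=0): c = -2.0000 + 0.4000i → escape time 1
(row=0, col=1): c = -1.5067 + 0.4000i → escape time 4
(row=0, col=2): c = -1.0133 + 0.4000i → escape time 6
(row=0, col=3): c = -0.5200 + 0.4000i → escape time 6
(row=1, col=0): c = -2.0000 + 0.0050i → escape time 1
(row=1, col=1): c = -1.5067 + 0.0050i → escape time 6
(row=1, col=2): c = -1.0133 + 0.0050i → escape time 6
(row=1, col=3): c = -0.5200 + 0.0050i → escape time 6
(row=2, col=0): c = -2.0000 + -0.3900i → escape time 1
(row=2, col=1): c = -1.5067 + -0.3900i → escape time 4
(row=2, col=2): c = -1.0133 + -0.3900i → escape time 6
(row=2, col=3): c = -0.5200 + -0.3900i → escape time 6
(row=3, col=0): c = -2.0000 + -0.7850i → escape time 1
(row=3, col=1): c = -1.5067 + -0.7850i → escape time 3
(row=3, col=2): c = -1.0133 + -0.7850i → escape time 3
(row=3, col=3): c = -0.5200 + -0.7850i → escape time 5
(row=4, col=0): c = -2.0000 + -1.1800i → escape time 1
(row=4, col=1): c = -1.5067 + -1.1800i → escape time 2
(row=4, col=2): c = -1.0133 + -1.1800i → escape time 3
(row=4, col=3): c = -0.5200 + -1.1800i → escape time 3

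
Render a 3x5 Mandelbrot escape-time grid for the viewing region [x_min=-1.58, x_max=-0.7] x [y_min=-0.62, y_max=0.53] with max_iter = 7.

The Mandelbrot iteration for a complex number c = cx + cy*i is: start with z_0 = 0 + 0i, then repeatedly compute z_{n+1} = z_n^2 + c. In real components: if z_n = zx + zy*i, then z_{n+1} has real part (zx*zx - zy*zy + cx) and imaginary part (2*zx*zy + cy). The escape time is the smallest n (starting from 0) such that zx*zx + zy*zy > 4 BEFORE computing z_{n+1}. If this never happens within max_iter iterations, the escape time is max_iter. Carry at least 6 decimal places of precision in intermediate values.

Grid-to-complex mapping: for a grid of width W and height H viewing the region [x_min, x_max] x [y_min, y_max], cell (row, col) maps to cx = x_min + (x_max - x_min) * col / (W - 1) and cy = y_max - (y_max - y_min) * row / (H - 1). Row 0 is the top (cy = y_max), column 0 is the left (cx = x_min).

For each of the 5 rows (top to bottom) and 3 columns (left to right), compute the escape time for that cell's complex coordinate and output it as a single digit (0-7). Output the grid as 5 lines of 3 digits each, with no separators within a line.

Answer: 357
577
777
477
346

Derivation:
(row=0, col=0): c = -1.5800 + 0.5300i → escape time 3
(row=0, col=1): c = -1.1400 + 0.5300i → escape time 5
(row=0, col=2): c = -0.7000 + 0.5300i → escape time 7
(row=1, col=0): c = -1.5800 + 0.2425i → escape time 5
(row=1, col=1): c = -1.1400 + 0.2425i → escape time 7
(row=1, col=2): c = -0.7000 + 0.2425i → escape time 7
(row=2, col=0): c = -1.5800 + -0.0450i → escape time 7
(row=2, col=1): c = -1.1400 + -0.0450i → escape time 7
(row=2, col=2): c = -0.7000 + -0.0450i → escape time 7
(row=3, col=0): c = -1.5800 + -0.3325i → escape time 4
(row=3, col=1): c = -1.1400 + -0.3325i → escape time 7
(row=3, col=2): c = -0.7000 + -0.3325i → escape time 7
(row=4, col=0): c = -1.5800 + -0.6200i → escape time 3
(row=4, col=1): c = -1.1400 + -0.6200i → escape time 4
(row=4, col=2): c = -0.7000 + -0.6200i → escape time 6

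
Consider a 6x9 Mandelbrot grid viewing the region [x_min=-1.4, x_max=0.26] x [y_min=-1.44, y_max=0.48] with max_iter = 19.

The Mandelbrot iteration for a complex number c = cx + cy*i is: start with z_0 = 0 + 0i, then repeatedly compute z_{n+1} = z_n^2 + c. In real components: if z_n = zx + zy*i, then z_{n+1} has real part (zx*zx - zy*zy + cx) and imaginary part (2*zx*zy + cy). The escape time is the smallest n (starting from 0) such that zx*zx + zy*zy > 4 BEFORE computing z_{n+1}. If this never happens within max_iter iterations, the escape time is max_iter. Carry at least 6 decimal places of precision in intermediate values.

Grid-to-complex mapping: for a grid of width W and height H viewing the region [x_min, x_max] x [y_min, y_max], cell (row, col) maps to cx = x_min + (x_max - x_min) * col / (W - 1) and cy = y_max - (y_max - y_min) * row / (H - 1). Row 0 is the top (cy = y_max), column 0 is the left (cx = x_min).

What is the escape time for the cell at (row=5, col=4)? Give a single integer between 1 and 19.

z_0 = 0 + 0i, c = -0.0720 + -0.7200i
Iter 1: z = -0.0720 + -0.7200i, |z|^2 = 0.5236
Iter 2: z = -0.5852 + -0.6163i, |z|^2 = 0.7223
Iter 3: z = -0.1094 + 0.0014i, |z|^2 = 0.0120
Iter 4: z = -0.0600 + -0.7203i, |z|^2 = 0.5224
Iter 5: z = -0.5872 + -0.6335i, |z|^2 = 0.7462
Iter 6: z = -0.1285 + 0.0240i, |z|^2 = 0.0171
Iter 7: z = -0.0561 + -0.7262i, |z|^2 = 0.5305
Iter 8: z = -0.5962 + -0.6386i, |z|^2 = 0.7632
Iter 9: z = -0.1243 + 0.0414i, |z|^2 = 0.0172
Iter 10: z = -0.0583 + -0.7303i, |z|^2 = 0.5367
Iter 11: z = -0.6019 + -0.6349i, |z|^2 = 0.7655
Iter 12: z = -0.1128 + 0.0444i, |z|^2 = 0.0147
Iter 13: z = -0.0612 + -0.7300i, |z|^2 = 0.5367
Iter 14: z = -0.6012 + -0.6306i, |z|^2 = 0.7590
Iter 15: z = -0.1082 + 0.0382i, |z|^2 = 0.0132
Iter 16: z = -0.0617 + -0.7283i, |z|^2 = 0.5342
Iter 17: z = -0.5985 + -0.6301i, |z|^2 = 0.7553
Iter 18: z = -0.1107 + 0.0343i, |z|^2 = 0.0134

Answer: 19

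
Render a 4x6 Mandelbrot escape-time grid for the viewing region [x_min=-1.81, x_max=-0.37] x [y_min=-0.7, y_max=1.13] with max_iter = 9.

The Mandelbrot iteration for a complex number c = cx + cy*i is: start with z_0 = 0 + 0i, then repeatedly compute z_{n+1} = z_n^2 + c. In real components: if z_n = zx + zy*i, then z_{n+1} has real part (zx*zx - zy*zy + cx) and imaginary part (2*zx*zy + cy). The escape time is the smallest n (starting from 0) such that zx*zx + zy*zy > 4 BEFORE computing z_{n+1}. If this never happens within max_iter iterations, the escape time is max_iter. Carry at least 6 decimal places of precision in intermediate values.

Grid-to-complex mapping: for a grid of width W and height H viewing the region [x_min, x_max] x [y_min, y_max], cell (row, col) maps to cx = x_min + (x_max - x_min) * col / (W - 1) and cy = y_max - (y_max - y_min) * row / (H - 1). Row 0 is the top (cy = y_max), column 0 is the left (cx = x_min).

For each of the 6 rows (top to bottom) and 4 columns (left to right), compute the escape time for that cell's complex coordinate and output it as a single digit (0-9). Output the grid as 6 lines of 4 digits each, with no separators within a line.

(row=0, col=0): c = -1.8100 + 1.1300i → escape time 1
(row=0, col=1): c = -1.3300 + 1.1300i → escape time 2
(row=0, col=2): c = -0.8500 + 1.1300i → escape time 3
(row=0, col=3): c = -0.3700 + 1.1300i → escape time 4
(row=1, col=0): c = -1.8100 + 0.7640i → escape time 2
(row=1, col=1): c = -1.3300 + 0.7640i → escape time 3
(row=1, col=2): c = -0.8500 + 0.7640i → escape time 4
(row=1, col=3): c = -0.3700 + 0.7640i → escape time 7
(row=2, col=0): c = -1.8100 + 0.3980i → escape time 3
(row=2, col=1): c = -1.3300 + 0.3980i → escape time 6
(row=2, col=2): c = -0.8500 + 0.3980i → escape time 7
(row=2, col=3): c = -0.3700 + 0.3980i → escape time 9
(row=3, col=0): c = -1.8100 + 0.0320i → escape time 7
(row=3, col=1): c = -1.3300 + 0.0320i → escape time 9
(row=3, col=2): c = -0.8500 + 0.0320i → escape time 9
(row=3, col=3): c = -0.3700 + 0.0320i → escape time 9
(row=4, col=0): c = -1.8100 + -0.3340i → escape time 3
(row=4, col=1): c = -1.3300 + -0.3340i → escape time 6
(row=4, col=2): c = -0.8500 + -0.3340i → escape time 8
(row=4, col=3): c = -0.3700 + -0.3340i → escape time 9
(row=5, col=0): c = -1.8100 + -0.7000i → escape time 2
(row=5, col=1): c = -1.3300 + -0.7000i → escape time 3
(row=5, col=2): c = -0.8500 + -0.7000i → escape time 4
(row=5, col=3): c = -0.3700 + -0.7000i → escape time 9

Answer: 1234
2347
3679
7999
3689
2349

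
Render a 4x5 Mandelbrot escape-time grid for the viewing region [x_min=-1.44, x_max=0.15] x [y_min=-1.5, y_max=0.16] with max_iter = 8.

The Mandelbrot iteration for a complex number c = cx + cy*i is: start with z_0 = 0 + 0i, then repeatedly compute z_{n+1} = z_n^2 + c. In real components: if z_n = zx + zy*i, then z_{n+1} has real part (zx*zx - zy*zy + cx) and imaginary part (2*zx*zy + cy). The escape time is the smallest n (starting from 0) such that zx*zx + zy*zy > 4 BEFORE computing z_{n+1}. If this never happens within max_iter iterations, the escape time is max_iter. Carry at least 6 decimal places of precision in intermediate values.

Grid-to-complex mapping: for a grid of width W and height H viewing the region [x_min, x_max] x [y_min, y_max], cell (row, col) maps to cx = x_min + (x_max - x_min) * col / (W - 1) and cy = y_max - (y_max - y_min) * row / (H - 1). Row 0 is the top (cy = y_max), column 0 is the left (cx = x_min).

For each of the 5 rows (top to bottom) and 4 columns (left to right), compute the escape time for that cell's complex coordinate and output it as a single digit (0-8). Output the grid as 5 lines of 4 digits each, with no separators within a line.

(row=0, col=0): c = -1.4400 + 0.1600i → escape time 7
(row=0, col=1): c = -0.9100 + 0.1600i → escape time 8
(row=0, col=2): c = -0.3800 + 0.1600i → escape time 8
(row=0, col=3): c = 0.1500 + 0.1600i → escape time 8
(row=1, col=0): c = -1.4400 + -0.2550i → escape time 5
(row=1, col=1): c = -0.9100 + -0.2550i → escape time 8
(row=1, col=2): c = -0.3800 + -0.2550i → escape time 8
(row=1, col=3): c = 0.1500 + -0.2550i → escape time 8
(row=2, col=0): c = -1.4400 + -0.6700i → escape time 3
(row=2, col=1): c = -0.9100 + -0.6700i → escape time 4
(row=2, col=2): c = -0.3800 + -0.6700i → escape time 8
(row=2, col=3): c = 0.1500 + -0.6700i → escape time 8
(row=3, col=0): c = -1.4400 + -1.0850i → escape time 2
(row=3, col=1): c = -0.9100 + -1.0850i → escape time 3
(row=3, col=2): c = -0.3800 + -1.0850i → escape time 4
(row=3, col=3): c = 0.1500 + -1.0850i → escape time 4
(row=4, col=0): c = -1.4400 + -1.5000i → escape time 1
(row=4, col=1): c = -0.9100 + -1.5000i → escape time 2
(row=4, col=2): c = -0.3800 + -1.5000i → escape time 2
(row=4, col=3): c = 0.1500 + -1.5000i → escape time 2

Answer: 7888
5888
3488
2344
1222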